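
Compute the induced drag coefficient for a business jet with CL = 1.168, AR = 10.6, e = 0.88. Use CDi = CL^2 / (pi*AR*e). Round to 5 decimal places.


Step 1: CL^2 = 1.168^2 = 1.364224
Step 2: pi * AR * e = 3.14159 * 10.6 * 0.88 = 29.304776
Step 3: CDi = 1.364224 / 29.304776 = 0.04655

0.04655


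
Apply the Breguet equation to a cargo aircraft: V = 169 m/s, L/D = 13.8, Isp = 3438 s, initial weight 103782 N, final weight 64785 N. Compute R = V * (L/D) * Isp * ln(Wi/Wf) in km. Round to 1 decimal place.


Step 1: Coefficient = V * (L/D) * Isp = 169 * 13.8 * 3438 = 8018103.6 m
Step 2: Wi/Wf = 103782 / 64785 = 1.601945
Step 3: ln(1.601945) = 0.471218
Step 4: R = 8018103.6 * 0.471218 = 3778278.4 m = 3778.3 km

3778.3


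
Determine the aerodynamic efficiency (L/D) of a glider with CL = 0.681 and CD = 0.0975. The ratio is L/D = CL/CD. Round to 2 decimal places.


Step 1: L/D = CL / CD = 0.681 / 0.0975
Step 2: L/D = 6.98

6.98


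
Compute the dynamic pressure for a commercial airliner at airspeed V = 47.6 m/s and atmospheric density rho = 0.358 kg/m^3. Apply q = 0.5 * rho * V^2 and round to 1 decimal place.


Step 1: V^2 = 47.6^2 = 2265.76
Step 2: q = 0.5 * 0.358 * 2265.76
Step 3: q = 405.6 Pa

405.6


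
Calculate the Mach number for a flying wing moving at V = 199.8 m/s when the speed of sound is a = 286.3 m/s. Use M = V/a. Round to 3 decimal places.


Step 1: M = V / a = 199.8 / 286.3
Step 2: M = 0.698

0.698


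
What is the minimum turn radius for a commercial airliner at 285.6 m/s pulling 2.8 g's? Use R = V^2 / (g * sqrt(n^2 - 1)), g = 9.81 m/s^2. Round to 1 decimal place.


Step 1: V^2 = 285.6^2 = 81567.36
Step 2: n^2 - 1 = 2.8^2 - 1 = 6.84
Step 3: sqrt(6.84) = 2.615339
Step 4: R = 81567.36 / (9.81 * 2.615339) = 3179.2 m

3179.2


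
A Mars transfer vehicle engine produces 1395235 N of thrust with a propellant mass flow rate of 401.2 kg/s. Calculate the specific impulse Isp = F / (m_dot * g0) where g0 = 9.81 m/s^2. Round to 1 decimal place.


Step 1: m_dot * g0 = 401.2 * 9.81 = 3935.77
Step 2: Isp = 1395235 / 3935.77 = 354.5 s

354.5


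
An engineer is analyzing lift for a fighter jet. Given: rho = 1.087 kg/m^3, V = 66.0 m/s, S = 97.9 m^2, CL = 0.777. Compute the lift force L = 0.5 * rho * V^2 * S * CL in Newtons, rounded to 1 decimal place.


Step 1: Calculate dynamic pressure q = 0.5 * 1.087 * 66.0^2 = 0.5 * 1.087 * 4356.0 = 2367.486 Pa
Step 2: Multiply by wing area and lift coefficient: L = 2367.486 * 97.9 * 0.777
Step 3: L = 231776.8794 * 0.777 = 180090.6 N

180090.6


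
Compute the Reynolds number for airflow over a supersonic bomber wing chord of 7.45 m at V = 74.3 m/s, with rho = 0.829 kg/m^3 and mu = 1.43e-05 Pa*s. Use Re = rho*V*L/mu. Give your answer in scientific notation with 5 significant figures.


Step 1: Numerator = rho * V * L = 0.829 * 74.3 * 7.45 = 458.880515
Step 2: Re = 458.880515 / 1.43e-05
Step 3: Re = 3.2090e+07

3.2090e+07


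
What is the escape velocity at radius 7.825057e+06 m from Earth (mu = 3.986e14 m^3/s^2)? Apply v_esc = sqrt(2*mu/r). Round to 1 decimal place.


Step 1: 2*mu/r = 2 * 3.986e14 / 7.825057e+06 = 101877852.1358
Step 2: v_esc = sqrt(101877852.1358) = 10093.5 m/s

10093.5


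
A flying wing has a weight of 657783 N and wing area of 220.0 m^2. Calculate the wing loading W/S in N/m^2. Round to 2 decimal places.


Step 1: Wing loading = W / S = 657783 / 220.0
Step 2: Wing loading = 2989.92 N/m^2

2989.92


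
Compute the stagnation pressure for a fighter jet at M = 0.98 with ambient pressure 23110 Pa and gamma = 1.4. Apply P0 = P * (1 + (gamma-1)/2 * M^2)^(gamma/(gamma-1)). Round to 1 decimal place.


Step 1: (gamma-1)/2 * M^2 = 0.2 * 0.9604 = 0.19208
Step 2: 1 + 0.19208 = 1.19208
Step 3: Exponent gamma/(gamma-1) = 3.5
Step 4: P0 = 23110 * 1.19208^3.5 = 42743.4 Pa

42743.4


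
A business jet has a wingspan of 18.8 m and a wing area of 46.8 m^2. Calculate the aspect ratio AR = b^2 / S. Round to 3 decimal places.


Step 1: b^2 = 18.8^2 = 353.44
Step 2: AR = 353.44 / 46.8 = 7.552

7.552


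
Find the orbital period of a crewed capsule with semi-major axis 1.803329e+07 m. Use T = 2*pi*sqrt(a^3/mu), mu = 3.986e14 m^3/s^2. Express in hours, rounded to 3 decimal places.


Step 1: a^3 / mu = 5.864418e+21 / 3.986e14 = 1.471254e+07
Step 2: sqrt(1.471254e+07) = 3835.6927 s
Step 3: T = 2*pi * 3835.6927 = 24100.37 s
Step 4: T in hours = 24100.37 / 3600 = 6.695 hours

6.695


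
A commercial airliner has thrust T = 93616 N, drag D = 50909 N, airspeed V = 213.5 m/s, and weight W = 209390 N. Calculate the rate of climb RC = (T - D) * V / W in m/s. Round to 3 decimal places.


Step 1: Excess thrust = T - D = 93616 - 50909 = 42707 N
Step 2: Excess power = 42707 * 213.5 = 9117944.5 W
Step 3: RC = 9117944.5 / 209390 = 43.545 m/s

43.545


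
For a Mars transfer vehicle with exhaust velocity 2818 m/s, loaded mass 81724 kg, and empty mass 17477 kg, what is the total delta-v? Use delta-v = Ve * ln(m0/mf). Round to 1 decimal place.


Step 1: Mass ratio m0/mf = 81724 / 17477 = 4.676089
Step 2: ln(4.676089) = 1.542462
Step 3: delta-v = 2818 * 1.542462 = 4346.7 m/s

4346.7


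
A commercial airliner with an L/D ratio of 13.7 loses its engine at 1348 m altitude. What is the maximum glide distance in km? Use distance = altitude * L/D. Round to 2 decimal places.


Step 1: Glide distance = altitude * L/D = 1348 * 13.7 = 18467.6 m
Step 2: Convert to km: 18467.6 / 1000 = 18.47 km

18.47


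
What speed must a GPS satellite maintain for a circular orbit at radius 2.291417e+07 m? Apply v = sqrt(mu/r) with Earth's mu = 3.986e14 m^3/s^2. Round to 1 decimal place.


Step 1: mu / r = 3.986e14 / 2.291417e+07 = 17395349.6897
Step 2: v = sqrt(17395349.6897) = 4170.8 m/s

4170.8


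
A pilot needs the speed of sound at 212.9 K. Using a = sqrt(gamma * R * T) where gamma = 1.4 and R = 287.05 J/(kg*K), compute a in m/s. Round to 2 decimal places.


Step 1: gamma * R * T = 1.4 * 287.05 * 212.9 = 85558.123
Step 2: a = sqrt(85558.123) = 292.50 m/s

292.50


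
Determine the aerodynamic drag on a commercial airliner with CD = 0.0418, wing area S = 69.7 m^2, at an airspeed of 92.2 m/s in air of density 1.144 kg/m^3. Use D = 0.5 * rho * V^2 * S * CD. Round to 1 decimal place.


Step 1: Dynamic pressure q = 0.5 * 1.144 * 92.2^2 = 4862.4805 Pa
Step 2: Drag D = q * S * CD = 4862.4805 * 69.7 * 0.0418
Step 3: D = 14166.6 N

14166.6


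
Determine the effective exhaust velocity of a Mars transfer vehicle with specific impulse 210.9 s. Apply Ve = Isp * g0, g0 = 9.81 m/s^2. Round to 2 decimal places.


Step 1: Ve = Isp * g0 = 210.9 * 9.81
Step 2: Ve = 2068.93 m/s

2068.93


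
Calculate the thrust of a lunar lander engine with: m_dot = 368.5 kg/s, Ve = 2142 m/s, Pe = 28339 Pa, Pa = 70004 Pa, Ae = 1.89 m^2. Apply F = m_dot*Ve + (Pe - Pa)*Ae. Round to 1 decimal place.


Step 1: Momentum thrust = m_dot * Ve = 368.5 * 2142 = 789327.0 N
Step 2: Pressure thrust = (Pe - Pa) * Ae = (28339 - 70004) * 1.89 = -78746.85 N
Step 3: Total thrust F = 789327.0 + -78746.85 = 710580.2 N

710580.2


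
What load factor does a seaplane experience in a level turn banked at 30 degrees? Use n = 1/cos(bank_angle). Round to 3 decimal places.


Step 1: Convert 30 degrees to radians = 0.523599
Step 2: cos(30 deg) = 0.866025
Step 3: n = 1 / 0.866025 = 1.155

1.155


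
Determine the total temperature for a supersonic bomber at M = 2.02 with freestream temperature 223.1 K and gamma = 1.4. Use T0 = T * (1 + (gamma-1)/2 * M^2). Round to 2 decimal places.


Step 1: (gamma-1)/2 = 0.2
Step 2: M^2 = 4.0804
Step 3: 1 + 0.2 * 4.0804 = 1.81608
Step 4: T0 = 223.1 * 1.81608 = 405.17 K

405.17


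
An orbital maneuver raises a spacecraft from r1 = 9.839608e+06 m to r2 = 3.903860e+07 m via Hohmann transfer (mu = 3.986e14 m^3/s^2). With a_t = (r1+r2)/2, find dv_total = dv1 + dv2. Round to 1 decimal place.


Step 1: Transfer semi-major axis a_t = (9.839608e+06 + 3.903860e+07) / 2 = 2.443910e+07 m
Step 2: v1 (circular at r1) = sqrt(mu/r1) = 6364.73 m/s
Step 3: v_t1 = sqrt(mu*(2/r1 - 1/a_t)) = 8044.23 m/s
Step 4: dv1 = |8044.23 - 6364.73| = 1679.5 m/s
Step 5: v2 (circular at r2) = 3195.37 m/s, v_t2 = 2027.53 m/s
Step 6: dv2 = |3195.37 - 2027.53| = 1167.84 m/s
Step 7: Total delta-v = 1679.5 + 1167.84 = 2847.3 m/s

2847.3


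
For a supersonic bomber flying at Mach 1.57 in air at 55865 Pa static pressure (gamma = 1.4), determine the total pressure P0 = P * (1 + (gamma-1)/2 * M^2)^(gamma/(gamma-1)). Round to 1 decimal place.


Step 1: (gamma-1)/2 * M^2 = 0.2 * 2.4649 = 0.49298
Step 2: 1 + 0.49298 = 1.49298
Step 3: Exponent gamma/(gamma-1) = 3.5
Step 4: P0 = 55865 * 1.49298^3.5 = 227158.4 Pa

227158.4


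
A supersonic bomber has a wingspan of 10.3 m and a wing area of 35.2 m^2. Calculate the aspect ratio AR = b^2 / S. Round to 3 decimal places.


Step 1: b^2 = 10.3^2 = 106.09
Step 2: AR = 106.09 / 35.2 = 3.014

3.014


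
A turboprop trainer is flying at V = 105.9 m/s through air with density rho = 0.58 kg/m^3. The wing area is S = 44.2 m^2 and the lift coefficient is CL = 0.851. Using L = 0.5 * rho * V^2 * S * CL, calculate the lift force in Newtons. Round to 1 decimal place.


Step 1: Calculate dynamic pressure q = 0.5 * 0.58 * 105.9^2 = 0.5 * 0.58 * 11214.81 = 3252.2949 Pa
Step 2: Multiply by wing area and lift coefficient: L = 3252.2949 * 44.2 * 0.851
Step 3: L = 143751.4346 * 0.851 = 122332.5 N

122332.5


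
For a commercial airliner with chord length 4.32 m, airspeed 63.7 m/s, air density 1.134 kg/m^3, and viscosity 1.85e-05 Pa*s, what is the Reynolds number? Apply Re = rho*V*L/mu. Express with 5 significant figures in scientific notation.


Step 1: Numerator = rho * V * L = 1.134 * 63.7 * 4.32 = 312.058656
Step 2: Re = 312.058656 / 1.85e-05
Step 3: Re = 1.6868e+07

1.6868e+07


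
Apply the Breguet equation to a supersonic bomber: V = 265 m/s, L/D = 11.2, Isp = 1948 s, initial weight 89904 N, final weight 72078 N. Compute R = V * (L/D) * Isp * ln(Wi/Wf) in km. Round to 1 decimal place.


Step 1: Coefficient = V * (L/D) * Isp = 265 * 11.2 * 1948 = 5781664.0 m
Step 2: Wi/Wf = 89904 / 72078 = 1.247315
Step 3: ln(1.247315) = 0.220994
Step 4: R = 5781664.0 * 0.220994 = 1277710.6 m = 1277.7 km

1277.7


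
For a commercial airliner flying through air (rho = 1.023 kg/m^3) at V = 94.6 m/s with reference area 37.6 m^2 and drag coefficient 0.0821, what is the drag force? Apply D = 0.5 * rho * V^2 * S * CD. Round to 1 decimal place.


Step 1: Dynamic pressure q = 0.5 * 1.023 * 94.6^2 = 4577.4953 Pa
Step 2: Drag D = q * S * CD = 4577.4953 * 37.6 * 0.0821
Step 3: D = 14130.5 N

14130.5


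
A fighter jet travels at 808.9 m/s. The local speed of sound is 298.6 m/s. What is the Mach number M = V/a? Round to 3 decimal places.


Step 1: M = V / a = 808.9 / 298.6
Step 2: M = 2.709

2.709


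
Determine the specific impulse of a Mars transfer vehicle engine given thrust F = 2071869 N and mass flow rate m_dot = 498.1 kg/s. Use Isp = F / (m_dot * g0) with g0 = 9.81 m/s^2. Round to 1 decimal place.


Step 1: m_dot * g0 = 498.1 * 9.81 = 4886.36
Step 2: Isp = 2071869 / 4886.36 = 424.0 s

424.0


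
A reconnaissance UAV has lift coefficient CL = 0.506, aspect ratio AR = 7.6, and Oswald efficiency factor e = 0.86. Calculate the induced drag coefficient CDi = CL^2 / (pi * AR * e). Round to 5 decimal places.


Step 1: CL^2 = 0.506^2 = 0.256036
Step 2: pi * AR * e = 3.14159 * 7.6 * 0.86 = 20.53345
Step 3: CDi = 0.256036 / 20.53345 = 0.01247

0.01247


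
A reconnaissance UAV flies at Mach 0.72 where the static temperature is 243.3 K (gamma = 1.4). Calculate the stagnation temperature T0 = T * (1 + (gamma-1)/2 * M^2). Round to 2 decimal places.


Step 1: (gamma-1)/2 = 0.2
Step 2: M^2 = 0.5184
Step 3: 1 + 0.2 * 0.5184 = 1.10368
Step 4: T0 = 243.3 * 1.10368 = 268.53 K

268.53


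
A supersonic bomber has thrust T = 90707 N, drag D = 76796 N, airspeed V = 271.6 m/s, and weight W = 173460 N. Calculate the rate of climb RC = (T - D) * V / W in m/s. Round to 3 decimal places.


Step 1: Excess thrust = T - D = 90707 - 76796 = 13911 N
Step 2: Excess power = 13911 * 271.6 = 3778227.6 W
Step 3: RC = 3778227.6 / 173460 = 21.782 m/s

21.782


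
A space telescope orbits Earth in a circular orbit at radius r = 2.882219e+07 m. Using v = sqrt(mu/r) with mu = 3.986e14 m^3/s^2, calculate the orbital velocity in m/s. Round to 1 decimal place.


Step 1: mu / r = 3.986e14 / 2.882219e+07 = 13829622.2459
Step 2: v = sqrt(13829622.2459) = 3718.8 m/s

3718.8


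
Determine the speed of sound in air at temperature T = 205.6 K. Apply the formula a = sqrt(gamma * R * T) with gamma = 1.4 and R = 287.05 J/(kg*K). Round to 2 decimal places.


Step 1: gamma * R * T = 1.4 * 287.05 * 205.6 = 82624.472
Step 2: a = sqrt(82624.472) = 287.44 m/s

287.44


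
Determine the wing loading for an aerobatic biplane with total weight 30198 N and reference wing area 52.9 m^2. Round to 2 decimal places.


Step 1: Wing loading = W / S = 30198 / 52.9
Step 2: Wing loading = 570.85 N/m^2

570.85


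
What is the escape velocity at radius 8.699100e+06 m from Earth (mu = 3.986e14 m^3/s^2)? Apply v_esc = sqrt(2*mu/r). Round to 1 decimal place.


Step 1: 2*mu/r = 2 * 3.986e14 / 8.699100e+06 = 91641664.0802
Step 2: v_esc = sqrt(91641664.0802) = 9573.0 m/s

9573.0


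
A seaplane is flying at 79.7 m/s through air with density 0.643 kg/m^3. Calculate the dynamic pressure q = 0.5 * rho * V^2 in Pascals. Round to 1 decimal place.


Step 1: V^2 = 79.7^2 = 6352.09
Step 2: q = 0.5 * 0.643 * 6352.09
Step 3: q = 2042.2 Pa

2042.2


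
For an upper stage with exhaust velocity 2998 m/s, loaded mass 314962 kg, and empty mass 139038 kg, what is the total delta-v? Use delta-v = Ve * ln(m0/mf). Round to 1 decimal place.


Step 1: Mass ratio m0/mf = 314962 / 139038 = 2.265294
Step 2: ln(2.265294) = 0.817705
Step 3: delta-v = 2998 * 0.817705 = 2451.5 m/s

2451.5


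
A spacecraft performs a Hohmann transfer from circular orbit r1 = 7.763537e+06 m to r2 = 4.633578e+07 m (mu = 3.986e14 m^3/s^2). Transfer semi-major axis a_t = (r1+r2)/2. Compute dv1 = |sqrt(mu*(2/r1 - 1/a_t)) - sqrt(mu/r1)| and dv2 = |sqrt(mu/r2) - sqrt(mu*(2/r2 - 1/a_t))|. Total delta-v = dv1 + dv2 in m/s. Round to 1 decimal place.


Step 1: Transfer semi-major axis a_t = (7.763537e+06 + 4.633578e+07) / 2 = 2.704966e+07 m
Step 2: v1 (circular at r1) = sqrt(mu/r1) = 7165.37 m/s
Step 3: v_t1 = sqrt(mu*(2/r1 - 1/a_t)) = 9378.13 m/s
Step 4: dv1 = |9378.13 - 7165.37| = 2212.75 m/s
Step 5: v2 (circular at r2) = 2932.99 m/s, v_t2 = 1571.3 m/s
Step 6: dv2 = |2932.99 - 1571.3| = 1361.69 m/s
Step 7: Total delta-v = 2212.75 + 1361.69 = 3574.4 m/s

3574.4


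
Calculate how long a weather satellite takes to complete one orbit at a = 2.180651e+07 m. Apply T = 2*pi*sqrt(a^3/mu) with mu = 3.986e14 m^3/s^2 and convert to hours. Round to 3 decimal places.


Step 1: a^3 / mu = 1.036952e+22 / 3.986e14 = 2.601484e+07
Step 2: sqrt(2.601484e+07) = 5100.4747 s
Step 3: T = 2*pi * 5100.4747 = 32047.23 s
Step 4: T in hours = 32047.23 / 3600 = 8.902 hours

8.902


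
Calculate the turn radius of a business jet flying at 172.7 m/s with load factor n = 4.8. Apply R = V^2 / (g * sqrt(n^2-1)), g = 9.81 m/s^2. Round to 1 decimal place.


Step 1: V^2 = 172.7^2 = 29825.29
Step 2: n^2 - 1 = 4.8^2 - 1 = 22.04
Step 3: sqrt(22.04) = 4.694678
Step 4: R = 29825.29 / (9.81 * 4.694678) = 647.6 m

647.6


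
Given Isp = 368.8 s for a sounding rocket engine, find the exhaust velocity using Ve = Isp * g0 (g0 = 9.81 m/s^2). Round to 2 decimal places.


Step 1: Ve = Isp * g0 = 368.8 * 9.81
Step 2: Ve = 3617.93 m/s

3617.93


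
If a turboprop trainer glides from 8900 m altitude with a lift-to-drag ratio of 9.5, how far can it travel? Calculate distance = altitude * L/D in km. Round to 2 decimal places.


Step 1: Glide distance = altitude * L/D = 8900 * 9.5 = 84550.0 m
Step 2: Convert to km: 84550.0 / 1000 = 84.55 km

84.55


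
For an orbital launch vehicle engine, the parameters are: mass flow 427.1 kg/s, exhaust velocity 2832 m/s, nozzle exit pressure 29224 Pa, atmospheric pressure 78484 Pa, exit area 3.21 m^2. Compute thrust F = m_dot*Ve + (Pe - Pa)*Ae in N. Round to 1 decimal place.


Step 1: Momentum thrust = m_dot * Ve = 427.1 * 2832 = 1209547.2 N
Step 2: Pressure thrust = (Pe - Pa) * Ae = (29224 - 78484) * 3.21 = -158124.60 N
Step 3: Total thrust F = 1209547.2 + -158124.60 = 1051422.6 N

1051422.6


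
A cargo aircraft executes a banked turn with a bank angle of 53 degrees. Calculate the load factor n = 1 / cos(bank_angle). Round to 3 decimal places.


Step 1: Convert 53 degrees to radians = 0.925025
Step 2: cos(53 deg) = 0.601815
Step 3: n = 1 / 0.601815 = 1.662

1.662


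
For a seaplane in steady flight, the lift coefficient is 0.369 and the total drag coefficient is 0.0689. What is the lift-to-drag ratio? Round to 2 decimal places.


Step 1: L/D = CL / CD = 0.369 / 0.0689
Step 2: L/D = 5.36

5.36


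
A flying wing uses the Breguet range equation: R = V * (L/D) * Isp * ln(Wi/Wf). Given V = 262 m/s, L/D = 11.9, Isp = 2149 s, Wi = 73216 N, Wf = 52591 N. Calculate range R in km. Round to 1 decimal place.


Step 1: Coefficient = V * (L/D) * Isp = 262 * 11.9 * 2149 = 6700152.2 m
Step 2: Wi/Wf = 73216 / 52591 = 1.392177
Step 3: ln(1.392177) = 0.330869
Step 4: R = 6700152.2 * 0.330869 = 2216872.5 m = 2216.9 km

2216.9


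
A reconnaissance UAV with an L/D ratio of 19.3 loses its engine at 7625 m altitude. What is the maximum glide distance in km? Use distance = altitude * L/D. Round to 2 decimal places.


Step 1: Glide distance = altitude * L/D = 7625 * 19.3 = 147162.5 m
Step 2: Convert to km: 147162.5 / 1000 = 147.16 km

147.16


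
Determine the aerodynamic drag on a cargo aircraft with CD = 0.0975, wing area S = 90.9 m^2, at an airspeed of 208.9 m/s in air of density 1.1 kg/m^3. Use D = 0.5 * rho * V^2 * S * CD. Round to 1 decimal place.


Step 1: Dynamic pressure q = 0.5 * 1.1 * 208.9^2 = 24001.5655 Pa
Step 2: Drag D = q * S * CD = 24001.5655 * 90.9 * 0.0975
Step 3: D = 212719.9 N

212719.9


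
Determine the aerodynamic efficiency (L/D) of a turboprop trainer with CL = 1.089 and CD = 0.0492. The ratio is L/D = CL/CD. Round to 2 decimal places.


Step 1: L/D = CL / CD = 1.089 / 0.0492
Step 2: L/D = 22.13

22.13


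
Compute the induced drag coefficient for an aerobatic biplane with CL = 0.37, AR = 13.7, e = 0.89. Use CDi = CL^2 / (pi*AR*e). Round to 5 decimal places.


Step 1: CL^2 = 0.37^2 = 0.1369
Step 2: pi * AR * e = 3.14159 * 13.7 * 0.89 = 38.305439
Step 3: CDi = 0.1369 / 38.305439 = 0.00357

0.00357


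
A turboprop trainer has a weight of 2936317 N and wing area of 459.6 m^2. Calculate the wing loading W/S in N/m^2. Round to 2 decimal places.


Step 1: Wing loading = W / S = 2936317 / 459.6
Step 2: Wing loading = 6388.85 N/m^2

6388.85


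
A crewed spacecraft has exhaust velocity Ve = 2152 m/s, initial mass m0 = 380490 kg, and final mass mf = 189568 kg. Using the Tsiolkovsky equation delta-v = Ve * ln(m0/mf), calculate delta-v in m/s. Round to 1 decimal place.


Step 1: Mass ratio m0/mf = 380490 / 189568 = 2.007143
Step 2: ln(2.007143) = 0.696712
Step 3: delta-v = 2152 * 0.696712 = 1499.3 m/s

1499.3


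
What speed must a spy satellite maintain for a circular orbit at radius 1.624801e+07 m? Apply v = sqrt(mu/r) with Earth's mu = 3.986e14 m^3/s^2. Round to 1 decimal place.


Step 1: mu / r = 3.986e14 / 1.624801e+07 = 24532235.0245
Step 2: v = sqrt(24532235.0245) = 4953.0 m/s

4953.0


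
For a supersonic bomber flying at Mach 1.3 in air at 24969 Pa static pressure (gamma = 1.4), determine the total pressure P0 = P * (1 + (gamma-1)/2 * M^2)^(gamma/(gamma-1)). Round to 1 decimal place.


Step 1: (gamma-1)/2 * M^2 = 0.2 * 1.69 = 0.338
Step 2: 1 + 0.338 = 1.338
Step 3: Exponent gamma/(gamma-1) = 3.5
Step 4: P0 = 24969 * 1.338^3.5 = 69182.7 Pa

69182.7


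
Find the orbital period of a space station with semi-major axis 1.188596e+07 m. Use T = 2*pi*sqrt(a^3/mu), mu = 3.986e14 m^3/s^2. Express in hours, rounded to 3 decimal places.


Step 1: a^3 / mu = 1.679201e+21 / 3.986e14 = 4.212748e+06
Step 2: sqrt(4.212748e+06) = 2052.498 s
Step 3: T = 2*pi * 2052.498 = 12896.23 s
Step 4: T in hours = 12896.23 / 3600 = 3.582 hours

3.582


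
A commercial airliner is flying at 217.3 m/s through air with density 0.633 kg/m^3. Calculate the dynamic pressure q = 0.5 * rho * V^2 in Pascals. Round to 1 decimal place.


Step 1: V^2 = 217.3^2 = 47219.29
Step 2: q = 0.5 * 0.633 * 47219.29
Step 3: q = 14944.9 Pa

14944.9


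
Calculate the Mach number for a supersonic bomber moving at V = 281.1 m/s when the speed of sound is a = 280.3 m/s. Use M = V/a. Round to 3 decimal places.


Step 1: M = V / a = 281.1 / 280.3
Step 2: M = 1.003

1.003


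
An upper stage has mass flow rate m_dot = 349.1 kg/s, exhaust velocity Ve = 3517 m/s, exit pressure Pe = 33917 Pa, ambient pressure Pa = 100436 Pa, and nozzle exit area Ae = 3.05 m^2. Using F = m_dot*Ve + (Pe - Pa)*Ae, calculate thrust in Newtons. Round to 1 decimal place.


Step 1: Momentum thrust = m_dot * Ve = 349.1 * 3517 = 1227784.7 N
Step 2: Pressure thrust = (Pe - Pa) * Ae = (33917 - 100436) * 3.05 = -202882.95 N
Step 3: Total thrust F = 1227784.7 + -202882.95 = 1024901.8 N

1024901.8


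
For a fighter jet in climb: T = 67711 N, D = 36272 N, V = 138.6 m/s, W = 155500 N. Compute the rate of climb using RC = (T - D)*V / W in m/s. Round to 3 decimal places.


Step 1: Excess thrust = T - D = 67711 - 36272 = 31439 N
Step 2: Excess power = 31439 * 138.6 = 4357445.4 W
Step 3: RC = 4357445.4 / 155500 = 28.022 m/s

28.022


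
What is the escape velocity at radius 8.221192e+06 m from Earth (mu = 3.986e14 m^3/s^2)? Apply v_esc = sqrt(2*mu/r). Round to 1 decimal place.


Step 1: 2*mu/r = 2 * 3.986e14 / 8.221192e+06 = 96968906.6987
Step 2: v_esc = sqrt(96968906.6987) = 9847.3 m/s

9847.3


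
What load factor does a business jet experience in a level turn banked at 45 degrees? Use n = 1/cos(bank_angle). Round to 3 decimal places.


Step 1: Convert 45 degrees to radians = 0.785398
Step 2: cos(45 deg) = 0.707107
Step 3: n = 1 / 0.707107 = 1.414

1.414


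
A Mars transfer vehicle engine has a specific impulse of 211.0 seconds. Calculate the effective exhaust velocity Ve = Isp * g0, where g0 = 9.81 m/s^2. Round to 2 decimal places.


Step 1: Ve = Isp * g0 = 211.0 * 9.81
Step 2: Ve = 2069.91 m/s

2069.91


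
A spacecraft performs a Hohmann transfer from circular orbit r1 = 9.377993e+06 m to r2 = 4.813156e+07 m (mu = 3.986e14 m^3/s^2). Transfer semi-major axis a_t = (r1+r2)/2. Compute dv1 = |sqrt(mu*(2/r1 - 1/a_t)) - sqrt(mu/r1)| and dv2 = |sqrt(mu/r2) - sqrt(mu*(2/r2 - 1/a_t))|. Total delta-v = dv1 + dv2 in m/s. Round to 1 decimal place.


Step 1: Transfer semi-major axis a_t = (9.377993e+06 + 4.813156e+07) / 2 = 2.875478e+07 m
Step 2: v1 (circular at r1) = sqrt(mu/r1) = 6519.49 m/s
Step 3: v_t1 = sqrt(mu*(2/r1 - 1/a_t)) = 8434.78 m/s
Step 4: dv1 = |8434.78 - 6519.49| = 1915.29 m/s
Step 5: v2 (circular at r2) = 2877.75 m/s, v_t2 = 1643.44 m/s
Step 6: dv2 = |2877.75 - 1643.44| = 1234.31 m/s
Step 7: Total delta-v = 1915.29 + 1234.31 = 3149.6 m/s

3149.6


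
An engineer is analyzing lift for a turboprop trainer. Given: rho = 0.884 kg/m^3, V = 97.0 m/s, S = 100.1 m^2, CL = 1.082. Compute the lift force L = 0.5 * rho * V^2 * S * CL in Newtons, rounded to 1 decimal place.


Step 1: Calculate dynamic pressure q = 0.5 * 0.884 * 97.0^2 = 0.5 * 0.884 * 9409.0 = 4158.778 Pa
Step 2: Multiply by wing area and lift coefficient: L = 4158.778 * 100.1 * 1.082
Step 3: L = 416293.6778 * 1.082 = 450429.8 N

450429.8


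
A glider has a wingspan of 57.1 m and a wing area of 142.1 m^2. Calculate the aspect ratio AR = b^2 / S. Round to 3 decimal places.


Step 1: b^2 = 57.1^2 = 3260.41
Step 2: AR = 3260.41 / 142.1 = 22.944

22.944


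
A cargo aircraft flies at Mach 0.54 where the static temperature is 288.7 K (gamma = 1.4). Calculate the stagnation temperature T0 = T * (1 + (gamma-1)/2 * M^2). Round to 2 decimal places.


Step 1: (gamma-1)/2 = 0.2
Step 2: M^2 = 0.2916
Step 3: 1 + 0.2 * 0.2916 = 1.05832
Step 4: T0 = 288.7 * 1.05832 = 305.54 K

305.54


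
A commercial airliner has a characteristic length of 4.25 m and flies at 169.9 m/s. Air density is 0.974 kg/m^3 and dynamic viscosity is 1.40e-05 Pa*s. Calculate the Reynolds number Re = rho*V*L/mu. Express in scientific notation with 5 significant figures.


Step 1: Numerator = rho * V * L = 0.974 * 169.9 * 4.25 = 703.30105
Step 2: Re = 703.30105 / 1.40e-05
Step 3: Re = 5.0236e+07

5.0236e+07


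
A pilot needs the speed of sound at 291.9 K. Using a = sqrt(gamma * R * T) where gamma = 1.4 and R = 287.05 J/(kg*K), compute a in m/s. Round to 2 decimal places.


Step 1: gamma * R * T = 1.4 * 287.05 * 291.9 = 117305.853
Step 2: a = sqrt(117305.853) = 342.50 m/s

342.50


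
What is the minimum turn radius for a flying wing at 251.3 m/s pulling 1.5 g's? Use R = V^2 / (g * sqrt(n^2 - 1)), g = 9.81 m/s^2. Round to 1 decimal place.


Step 1: V^2 = 251.3^2 = 63151.69
Step 2: n^2 - 1 = 1.5^2 - 1 = 1.25
Step 3: sqrt(1.25) = 1.118034
Step 4: R = 63151.69 / (9.81 * 1.118034) = 5757.9 m

5757.9


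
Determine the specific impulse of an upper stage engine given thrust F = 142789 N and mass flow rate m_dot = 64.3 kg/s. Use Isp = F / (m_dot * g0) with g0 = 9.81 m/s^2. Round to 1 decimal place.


Step 1: m_dot * g0 = 64.3 * 9.81 = 630.78
Step 2: Isp = 142789 / 630.78 = 226.4 s

226.4


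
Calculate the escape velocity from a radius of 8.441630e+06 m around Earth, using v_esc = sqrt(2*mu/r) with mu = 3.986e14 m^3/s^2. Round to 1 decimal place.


Step 1: 2*mu/r = 2 * 3.986e14 / 8.441630e+06 = 94436737.9286
Step 2: v_esc = sqrt(94436737.9286) = 9717.9 m/s

9717.9


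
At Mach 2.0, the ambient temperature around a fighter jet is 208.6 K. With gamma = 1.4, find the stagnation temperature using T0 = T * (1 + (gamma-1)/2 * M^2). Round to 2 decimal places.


Step 1: (gamma-1)/2 = 0.2
Step 2: M^2 = 4.0
Step 3: 1 + 0.2 * 4.0 = 1.8
Step 4: T0 = 208.6 * 1.8 = 375.48 K

375.48


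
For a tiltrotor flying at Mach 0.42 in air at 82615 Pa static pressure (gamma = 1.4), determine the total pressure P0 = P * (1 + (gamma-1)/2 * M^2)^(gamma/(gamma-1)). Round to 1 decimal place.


Step 1: (gamma-1)/2 * M^2 = 0.2 * 0.1764 = 0.03528
Step 2: 1 + 0.03528 = 1.03528
Step 3: Exponent gamma/(gamma-1) = 3.5
Step 4: P0 = 82615 * 1.03528^3.5 = 93274.1 Pa

93274.1


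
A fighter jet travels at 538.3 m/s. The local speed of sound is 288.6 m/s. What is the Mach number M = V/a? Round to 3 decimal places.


Step 1: M = V / a = 538.3 / 288.6
Step 2: M = 1.865

1.865


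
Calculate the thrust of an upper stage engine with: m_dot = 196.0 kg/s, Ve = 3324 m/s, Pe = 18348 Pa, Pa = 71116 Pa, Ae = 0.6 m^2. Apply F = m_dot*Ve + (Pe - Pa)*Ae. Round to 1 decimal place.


Step 1: Momentum thrust = m_dot * Ve = 196.0 * 3324 = 651504.0 N
Step 2: Pressure thrust = (Pe - Pa) * Ae = (18348 - 71116) * 0.6 = -31660.8 N
Step 3: Total thrust F = 651504.0 + -31660.8 = 619843.2 N

619843.2


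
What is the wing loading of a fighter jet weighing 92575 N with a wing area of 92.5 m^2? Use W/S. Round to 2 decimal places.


Step 1: Wing loading = W / S = 92575 / 92.5
Step 2: Wing loading = 1000.81 N/m^2

1000.81


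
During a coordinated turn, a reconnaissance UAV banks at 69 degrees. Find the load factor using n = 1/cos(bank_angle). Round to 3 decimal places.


Step 1: Convert 69 degrees to radians = 1.204277
Step 2: cos(69 deg) = 0.358368
Step 3: n = 1 / 0.358368 = 2.790

2.790


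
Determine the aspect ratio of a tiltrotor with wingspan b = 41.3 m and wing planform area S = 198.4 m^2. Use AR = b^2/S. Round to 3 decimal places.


Step 1: b^2 = 41.3^2 = 1705.69
Step 2: AR = 1705.69 / 198.4 = 8.597

8.597


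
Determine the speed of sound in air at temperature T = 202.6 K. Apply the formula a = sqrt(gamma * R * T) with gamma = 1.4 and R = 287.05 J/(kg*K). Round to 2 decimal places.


Step 1: gamma * R * T = 1.4 * 287.05 * 202.6 = 81418.862
Step 2: a = sqrt(81418.862) = 285.34 m/s

285.34


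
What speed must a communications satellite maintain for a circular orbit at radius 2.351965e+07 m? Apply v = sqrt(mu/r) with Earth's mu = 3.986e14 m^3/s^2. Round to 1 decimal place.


Step 1: mu / r = 3.986e14 / 2.351965e+07 = 16947531.107
Step 2: v = sqrt(16947531.107) = 4116.7 m/s

4116.7


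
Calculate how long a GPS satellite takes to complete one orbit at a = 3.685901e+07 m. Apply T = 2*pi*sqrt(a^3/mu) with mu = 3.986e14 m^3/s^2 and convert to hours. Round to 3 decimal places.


Step 1: a^3 / mu = 5.007616e+22 / 3.986e14 = 1.256301e+08
Step 2: sqrt(1.256301e+08) = 11208.4834 s
Step 3: T = 2*pi * 11208.4834 = 70424.98 s
Step 4: T in hours = 70424.98 / 3600 = 19.562 hours

19.562


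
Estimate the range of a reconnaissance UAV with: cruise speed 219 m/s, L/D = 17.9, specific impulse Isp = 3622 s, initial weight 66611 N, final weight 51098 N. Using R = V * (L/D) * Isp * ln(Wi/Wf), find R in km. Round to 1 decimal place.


Step 1: Coefficient = V * (L/D) * Isp = 219 * 17.9 * 3622 = 14198602.2 m
Step 2: Wi/Wf = 66611 / 51098 = 1.303593
Step 3: ln(1.303593) = 0.265124
Step 4: R = 14198602.2 * 0.265124 = 3764395.5 m = 3764.4 km

3764.4


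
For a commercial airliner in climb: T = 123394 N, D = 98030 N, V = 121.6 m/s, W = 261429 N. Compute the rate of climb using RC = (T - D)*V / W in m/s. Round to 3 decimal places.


Step 1: Excess thrust = T - D = 123394 - 98030 = 25364 N
Step 2: Excess power = 25364 * 121.6 = 3084262.4 W
Step 3: RC = 3084262.4 / 261429 = 11.798 m/s

11.798


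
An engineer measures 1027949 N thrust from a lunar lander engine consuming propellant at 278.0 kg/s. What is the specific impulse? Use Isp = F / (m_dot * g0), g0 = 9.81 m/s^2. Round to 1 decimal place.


Step 1: m_dot * g0 = 278.0 * 9.81 = 2727.18
Step 2: Isp = 1027949 / 2727.18 = 376.9 s

376.9


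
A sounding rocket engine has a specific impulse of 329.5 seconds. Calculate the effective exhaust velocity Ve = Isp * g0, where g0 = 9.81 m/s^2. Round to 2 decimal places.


Step 1: Ve = Isp * g0 = 329.5 * 9.81
Step 2: Ve = 3232.40 m/s

3232.40


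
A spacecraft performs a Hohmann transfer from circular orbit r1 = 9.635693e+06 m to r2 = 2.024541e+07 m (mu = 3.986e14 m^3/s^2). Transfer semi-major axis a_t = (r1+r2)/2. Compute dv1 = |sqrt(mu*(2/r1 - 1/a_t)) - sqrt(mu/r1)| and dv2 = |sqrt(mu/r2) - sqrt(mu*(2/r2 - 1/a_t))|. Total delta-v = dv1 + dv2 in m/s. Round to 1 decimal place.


Step 1: Transfer semi-major axis a_t = (9.635693e+06 + 2.024541e+07) / 2 = 1.494055e+07 m
Step 2: v1 (circular at r1) = sqrt(mu/r1) = 6431.72 m/s
Step 3: v_t1 = sqrt(mu*(2/r1 - 1/a_t)) = 7486.99 m/s
Step 4: dv1 = |7486.99 - 6431.72| = 1055.27 m/s
Step 5: v2 (circular at r2) = 4437.16 m/s, v_t2 = 3563.39 m/s
Step 6: dv2 = |4437.16 - 3563.39| = 873.77 m/s
Step 7: Total delta-v = 1055.27 + 873.77 = 1929.0 m/s

1929.0


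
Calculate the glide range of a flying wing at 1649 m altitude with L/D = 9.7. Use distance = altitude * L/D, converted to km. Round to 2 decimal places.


Step 1: Glide distance = altitude * L/D = 1649 * 9.7 = 15995.3 m
Step 2: Convert to km: 15995.3 / 1000 = 16.00 km

16.00


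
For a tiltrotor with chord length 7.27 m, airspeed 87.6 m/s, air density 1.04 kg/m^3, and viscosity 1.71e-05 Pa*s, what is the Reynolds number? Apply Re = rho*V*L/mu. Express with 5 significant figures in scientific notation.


Step 1: Numerator = rho * V * L = 1.04 * 87.6 * 7.27 = 662.32608
Step 2: Re = 662.32608 / 1.71e-05
Step 3: Re = 3.8733e+07

3.8733e+07


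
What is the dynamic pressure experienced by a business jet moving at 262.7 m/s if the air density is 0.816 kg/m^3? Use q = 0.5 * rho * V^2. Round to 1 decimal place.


Step 1: V^2 = 262.7^2 = 69011.29
Step 2: q = 0.5 * 0.816 * 69011.29
Step 3: q = 28156.6 Pa

28156.6


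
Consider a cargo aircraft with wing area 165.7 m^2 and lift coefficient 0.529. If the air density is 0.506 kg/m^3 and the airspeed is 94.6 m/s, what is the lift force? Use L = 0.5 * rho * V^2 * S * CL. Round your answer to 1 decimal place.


Step 1: Calculate dynamic pressure q = 0.5 * 0.506 * 94.6^2 = 0.5 * 0.506 * 8949.16 = 2264.1375 Pa
Step 2: Multiply by wing area and lift coefficient: L = 2264.1375 * 165.7 * 0.529
Step 3: L = 375167.5804 * 0.529 = 198463.7 N

198463.7


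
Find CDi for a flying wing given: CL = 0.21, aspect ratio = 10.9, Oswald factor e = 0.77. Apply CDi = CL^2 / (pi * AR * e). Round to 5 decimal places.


Step 1: CL^2 = 0.21^2 = 0.0441
Step 2: pi * AR * e = 3.14159 * 10.9 * 0.77 = 26.367387
Step 3: CDi = 0.0441 / 26.367387 = 0.00167

0.00167


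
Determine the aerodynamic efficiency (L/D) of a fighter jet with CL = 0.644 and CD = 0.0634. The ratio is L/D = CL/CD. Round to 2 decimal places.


Step 1: L/D = CL / CD = 0.644 / 0.0634
Step 2: L/D = 10.16

10.16


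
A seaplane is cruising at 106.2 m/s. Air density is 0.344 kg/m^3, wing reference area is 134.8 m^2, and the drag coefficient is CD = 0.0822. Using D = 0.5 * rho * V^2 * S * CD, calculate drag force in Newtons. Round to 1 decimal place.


Step 1: Dynamic pressure q = 0.5 * 0.344 * 106.2^2 = 1939.8917 Pa
Step 2: Drag D = q * S * CD = 1939.8917 * 134.8 * 0.0822
Step 3: D = 21495.1 N

21495.1


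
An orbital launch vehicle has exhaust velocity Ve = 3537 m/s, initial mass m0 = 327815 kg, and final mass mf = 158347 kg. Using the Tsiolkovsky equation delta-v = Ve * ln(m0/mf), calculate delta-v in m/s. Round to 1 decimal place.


Step 1: Mass ratio m0/mf = 327815 / 158347 = 2.070232
Step 2: ln(2.070232) = 0.727661
Step 3: delta-v = 3537 * 0.727661 = 2573.7 m/s

2573.7


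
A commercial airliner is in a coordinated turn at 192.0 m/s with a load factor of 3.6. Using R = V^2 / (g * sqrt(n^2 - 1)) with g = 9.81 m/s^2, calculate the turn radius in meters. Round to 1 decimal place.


Step 1: V^2 = 192.0^2 = 36864.0
Step 2: n^2 - 1 = 3.6^2 - 1 = 11.96
Step 3: sqrt(11.96) = 3.458323
Step 4: R = 36864.0 / (9.81 * 3.458323) = 1086.6 m

1086.6


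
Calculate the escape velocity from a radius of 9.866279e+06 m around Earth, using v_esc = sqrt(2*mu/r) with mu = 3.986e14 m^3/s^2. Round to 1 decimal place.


Step 1: 2*mu/r = 2 * 3.986e14 / 9.866279e+06 = 80800471.9915
Step 2: v_esc = sqrt(80800471.9915) = 8988.9 m/s

8988.9


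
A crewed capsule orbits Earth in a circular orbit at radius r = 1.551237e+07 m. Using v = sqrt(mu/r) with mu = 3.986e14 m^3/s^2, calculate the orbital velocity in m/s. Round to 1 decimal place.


Step 1: mu / r = 3.986e14 / 1.551237e+07 = 25695622.2679
Step 2: v = sqrt(25695622.2679) = 5069.1 m/s

5069.1


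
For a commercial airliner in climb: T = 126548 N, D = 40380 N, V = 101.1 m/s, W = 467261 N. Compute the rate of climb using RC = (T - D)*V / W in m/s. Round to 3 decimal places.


Step 1: Excess thrust = T - D = 126548 - 40380 = 86168 N
Step 2: Excess power = 86168 * 101.1 = 8711584.8 W
Step 3: RC = 8711584.8 / 467261 = 18.644 m/s

18.644


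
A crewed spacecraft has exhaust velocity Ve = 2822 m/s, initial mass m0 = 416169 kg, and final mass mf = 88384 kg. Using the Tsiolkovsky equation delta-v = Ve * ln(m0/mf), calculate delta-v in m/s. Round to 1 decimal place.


Step 1: Mass ratio m0/mf = 416169 / 88384 = 4.708646
Step 2: ln(4.708646) = 1.5494
Step 3: delta-v = 2822 * 1.5494 = 4372.4 m/s

4372.4


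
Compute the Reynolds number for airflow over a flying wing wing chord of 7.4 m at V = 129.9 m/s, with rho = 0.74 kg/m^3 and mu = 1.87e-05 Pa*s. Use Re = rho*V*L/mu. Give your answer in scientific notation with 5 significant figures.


Step 1: Numerator = rho * V * L = 0.74 * 129.9 * 7.4 = 711.3324
Step 2: Re = 711.3324 / 1.87e-05
Step 3: Re = 3.8039e+07

3.8039e+07


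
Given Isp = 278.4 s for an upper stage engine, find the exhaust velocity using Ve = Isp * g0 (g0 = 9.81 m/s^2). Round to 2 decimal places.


Step 1: Ve = Isp * g0 = 278.4 * 9.81
Step 2: Ve = 2731.10 m/s

2731.10


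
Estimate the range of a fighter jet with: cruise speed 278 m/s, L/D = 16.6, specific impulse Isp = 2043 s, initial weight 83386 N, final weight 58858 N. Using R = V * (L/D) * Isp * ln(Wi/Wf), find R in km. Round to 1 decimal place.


Step 1: Coefficient = V * (L/D) * Isp = 278 * 16.6 * 2043 = 9428036.4 m
Step 2: Wi/Wf = 83386 / 58858 = 1.416732
Step 3: ln(1.416732) = 0.348353
Step 4: R = 9428036.4 * 0.348353 = 3284281.6 m = 3284.3 km

3284.3


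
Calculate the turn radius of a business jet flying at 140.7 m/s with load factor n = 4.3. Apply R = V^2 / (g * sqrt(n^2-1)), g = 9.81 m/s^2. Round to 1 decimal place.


Step 1: V^2 = 140.7^2 = 19796.49
Step 2: n^2 - 1 = 4.3^2 - 1 = 17.49
Step 3: sqrt(17.49) = 4.182105
Step 4: R = 19796.49 / (9.81 * 4.182105) = 482.5 m

482.5


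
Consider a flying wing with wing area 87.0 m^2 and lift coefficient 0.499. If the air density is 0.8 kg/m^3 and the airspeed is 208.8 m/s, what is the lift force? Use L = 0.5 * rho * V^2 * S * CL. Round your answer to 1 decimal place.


Step 1: Calculate dynamic pressure q = 0.5 * 0.8 * 208.8^2 = 0.5 * 0.8 * 43597.44 = 17438.976 Pa
Step 2: Multiply by wing area and lift coefficient: L = 17438.976 * 87.0 * 0.499
Step 3: L = 1517190.912 * 0.499 = 757078.3 N

757078.3


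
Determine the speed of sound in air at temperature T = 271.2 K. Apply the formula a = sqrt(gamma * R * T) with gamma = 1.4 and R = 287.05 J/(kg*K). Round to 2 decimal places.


Step 1: gamma * R * T = 1.4 * 287.05 * 271.2 = 108987.144
Step 2: a = sqrt(108987.144) = 330.13 m/s

330.13


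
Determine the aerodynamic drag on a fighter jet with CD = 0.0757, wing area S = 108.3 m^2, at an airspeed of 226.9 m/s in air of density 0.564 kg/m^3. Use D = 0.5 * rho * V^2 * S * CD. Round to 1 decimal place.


Step 1: Dynamic pressure q = 0.5 * 0.564 * 226.9^2 = 14518.378 Pa
Step 2: Drag D = q * S * CD = 14518.378 * 108.3 * 0.0757
Step 3: D = 119026.2 N

119026.2


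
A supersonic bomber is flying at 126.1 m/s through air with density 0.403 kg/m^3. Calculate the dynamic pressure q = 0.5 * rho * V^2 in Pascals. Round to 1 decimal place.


Step 1: V^2 = 126.1^2 = 15901.21
Step 2: q = 0.5 * 0.403 * 15901.21
Step 3: q = 3204.1 Pa

3204.1


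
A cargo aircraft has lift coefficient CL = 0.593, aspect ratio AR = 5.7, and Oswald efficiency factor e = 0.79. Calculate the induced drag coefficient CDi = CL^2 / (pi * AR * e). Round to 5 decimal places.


Step 1: CL^2 = 0.593^2 = 0.351649
Step 2: pi * AR * e = 3.14159 * 5.7 * 0.79 = 14.146592
Step 3: CDi = 0.351649 / 14.146592 = 0.02486

0.02486


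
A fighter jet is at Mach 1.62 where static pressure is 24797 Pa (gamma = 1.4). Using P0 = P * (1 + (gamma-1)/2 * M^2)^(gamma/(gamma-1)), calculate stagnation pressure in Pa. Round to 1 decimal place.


Step 1: (gamma-1)/2 * M^2 = 0.2 * 2.6244 = 0.52488
Step 2: 1 + 0.52488 = 1.52488
Step 3: Exponent gamma/(gamma-1) = 3.5
Step 4: P0 = 24797 * 1.52488^3.5 = 108573.5 Pa

108573.5


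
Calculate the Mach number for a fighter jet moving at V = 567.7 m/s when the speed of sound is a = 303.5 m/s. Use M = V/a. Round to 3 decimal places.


Step 1: M = V / a = 567.7 / 303.5
Step 2: M = 1.871

1.871


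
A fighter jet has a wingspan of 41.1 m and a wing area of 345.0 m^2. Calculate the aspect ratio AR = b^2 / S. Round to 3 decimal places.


Step 1: b^2 = 41.1^2 = 1689.21
Step 2: AR = 1689.21 / 345.0 = 4.896

4.896


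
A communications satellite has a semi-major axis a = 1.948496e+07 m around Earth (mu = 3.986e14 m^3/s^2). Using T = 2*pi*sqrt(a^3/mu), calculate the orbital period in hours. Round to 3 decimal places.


Step 1: a^3 / mu = 7.397731e+21 / 3.986e14 = 1.855929e+07
Step 2: sqrt(1.855929e+07) = 4308.049 s
Step 3: T = 2*pi * 4308.049 = 27068.27 s
Step 4: T in hours = 27068.27 / 3600 = 7.519 hours

7.519


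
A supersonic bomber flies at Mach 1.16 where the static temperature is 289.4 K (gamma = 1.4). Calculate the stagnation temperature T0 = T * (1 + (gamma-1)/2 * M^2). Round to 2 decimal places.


Step 1: (gamma-1)/2 = 0.2
Step 2: M^2 = 1.3456
Step 3: 1 + 0.2 * 1.3456 = 1.26912
Step 4: T0 = 289.4 * 1.26912 = 367.28 K

367.28
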